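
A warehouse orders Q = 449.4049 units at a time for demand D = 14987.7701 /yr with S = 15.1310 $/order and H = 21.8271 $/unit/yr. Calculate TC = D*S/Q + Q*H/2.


Ordering cost = D*S/Q = 504.6228
Holding cost = Q*H/2 = 4904.6028
TC = 504.6228 + 4904.6028 = 5409.2256

5409.2256 $/yr


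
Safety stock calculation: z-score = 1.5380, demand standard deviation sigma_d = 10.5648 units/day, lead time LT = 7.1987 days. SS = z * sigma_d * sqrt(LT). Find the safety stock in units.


sqrt(LT) = sqrt(7.1987) = 2.6830
SS = 1.5380 * 10.5648 * 2.6830 = 43.5958

43.5958 units


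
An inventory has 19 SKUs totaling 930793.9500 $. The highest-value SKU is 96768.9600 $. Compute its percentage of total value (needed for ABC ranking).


Top item = 96768.9600
Total = 930793.9500
Percentage = 96768.9600 / 930793.9500 * 100 = 10.3964

10.3964%


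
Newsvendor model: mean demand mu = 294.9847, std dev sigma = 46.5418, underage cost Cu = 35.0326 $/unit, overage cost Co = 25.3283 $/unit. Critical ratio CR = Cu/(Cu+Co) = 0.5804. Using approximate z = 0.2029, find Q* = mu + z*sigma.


CR = Cu/(Cu+Co) = 35.0326/(35.0326+25.3283) = 0.5804
z = 0.2029
Q* = 294.9847 + 0.2029 * 46.5418 = 304.4280

304.4280 units


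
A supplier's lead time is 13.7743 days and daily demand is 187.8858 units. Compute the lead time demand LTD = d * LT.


LTD = 187.8858 * 13.7743 = 2587.9954

2587.9954 units


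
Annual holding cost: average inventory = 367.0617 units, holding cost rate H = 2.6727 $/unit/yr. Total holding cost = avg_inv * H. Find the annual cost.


Cost = 367.0617 * 2.6727 = 981.0458

981.0458 $/yr


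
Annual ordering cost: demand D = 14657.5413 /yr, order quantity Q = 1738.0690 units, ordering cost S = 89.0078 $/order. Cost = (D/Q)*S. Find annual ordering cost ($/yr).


Number of orders = D/Q = 8.4332
Cost = 8.4332 * 89.0078 = 750.6235

750.6235 $/yr


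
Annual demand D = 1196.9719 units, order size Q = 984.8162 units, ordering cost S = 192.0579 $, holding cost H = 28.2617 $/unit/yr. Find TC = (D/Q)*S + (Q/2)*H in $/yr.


Ordering cost = D*S/Q = 233.4323
Holding cost = Q*H/2 = 13916.2900
TC = 233.4323 + 13916.2900 = 14149.7223

14149.7223 $/yr


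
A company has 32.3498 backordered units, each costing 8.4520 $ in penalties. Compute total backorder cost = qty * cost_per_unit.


Total = 32.3498 * 8.4520 = 273.4205

273.4205 $


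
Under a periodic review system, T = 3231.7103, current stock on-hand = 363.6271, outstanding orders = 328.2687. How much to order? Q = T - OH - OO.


Inventory position = OH + OO = 363.6271 + 328.2687 = 691.8958
Q = 3231.7103 - 691.8958 = 2539.8145

2539.8145 units


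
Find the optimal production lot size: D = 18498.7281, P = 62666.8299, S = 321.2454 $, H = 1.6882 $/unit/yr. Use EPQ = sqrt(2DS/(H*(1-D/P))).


1 - D/P = 1 - 0.2952 = 0.7048
H*(1-D/P) = 1.1899
2DS = 11885262.6160
EPQ = sqrt(9988812.8678) = 3160.5083

3160.5083 units


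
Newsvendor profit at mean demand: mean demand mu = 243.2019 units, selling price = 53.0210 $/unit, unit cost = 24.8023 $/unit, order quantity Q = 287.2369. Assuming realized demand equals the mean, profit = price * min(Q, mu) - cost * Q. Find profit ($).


Sales at mu = min(287.2369, 243.2019) = 243.2019
Revenue = 53.0210 * 243.2019 = 12894.8079
Total cost = 24.8023 * 287.2369 = 7124.1358
Profit = 12894.8079 - 7124.1358 = 5770.6722

5770.6722 $


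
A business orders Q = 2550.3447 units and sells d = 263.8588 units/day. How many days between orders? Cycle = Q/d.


Cycle = 2550.3447 / 263.8588 = 9.6656

9.6656 days


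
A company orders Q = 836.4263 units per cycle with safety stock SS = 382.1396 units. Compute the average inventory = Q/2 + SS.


Q/2 = 418.2131
Avg = 418.2131 + 382.1396 = 800.3528

800.3528 units


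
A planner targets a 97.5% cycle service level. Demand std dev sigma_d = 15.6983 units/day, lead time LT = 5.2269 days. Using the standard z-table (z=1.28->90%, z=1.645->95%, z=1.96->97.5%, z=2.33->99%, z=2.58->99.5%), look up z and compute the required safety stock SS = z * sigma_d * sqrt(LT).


From the table, SL = 97.5% corresponds to z = 1.96
sqrt(LT) = sqrt(5.2269) = 2.2862
SS = 1.96 * 15.6983 * 2.2862 = 70.3446

70.3446 units


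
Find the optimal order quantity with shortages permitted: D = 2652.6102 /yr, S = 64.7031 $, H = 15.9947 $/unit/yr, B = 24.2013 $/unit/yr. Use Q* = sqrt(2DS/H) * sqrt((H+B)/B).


sqrt(2DS/H) = 146.4961
sqrt((H+B)/B) = 1.2888
Q* = 146.4961 * 1.2888 = 188.7984

188.7984 units


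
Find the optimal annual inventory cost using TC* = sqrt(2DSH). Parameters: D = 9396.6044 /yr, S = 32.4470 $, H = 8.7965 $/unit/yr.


2*D*S*H = 5363958.3229
TC* = sqrt(5363958.3229) = 2316.0221

2316.0221 $/yr


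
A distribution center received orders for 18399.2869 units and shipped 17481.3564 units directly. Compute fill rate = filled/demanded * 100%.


FR = 17481.3564 / 18399.2869 * 100 = 95.0111

95.0111%


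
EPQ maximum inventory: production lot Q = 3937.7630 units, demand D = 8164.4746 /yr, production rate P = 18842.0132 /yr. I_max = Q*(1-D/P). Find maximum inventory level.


D/P = 0.4333
1 - D/P = 0.5667
I_max = 3937.7630 * 0.5667 = 2231.4822

2231.4822 units


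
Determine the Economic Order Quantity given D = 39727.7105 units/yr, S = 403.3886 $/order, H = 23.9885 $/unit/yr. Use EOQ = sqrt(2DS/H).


2*D*S = 2 * 39727.7105 * 403.3886 = 32051411.0396
2*D*S/H = 1336115.6821
EOQ = sqrt(1336115.6821) = 1155.9047

1155.9047 units


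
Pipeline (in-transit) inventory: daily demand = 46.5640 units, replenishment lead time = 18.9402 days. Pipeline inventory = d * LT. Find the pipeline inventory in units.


Pipeline = 46.5640 * 18.9402 = 881.9315

881.9315 units


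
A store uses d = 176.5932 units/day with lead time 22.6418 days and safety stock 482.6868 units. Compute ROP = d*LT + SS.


d*LT = 176.5932 * 22.6418 = 3998.3879
ROP = 3998.3879 + 482.6868 = 4481.0747

4481.0747 units


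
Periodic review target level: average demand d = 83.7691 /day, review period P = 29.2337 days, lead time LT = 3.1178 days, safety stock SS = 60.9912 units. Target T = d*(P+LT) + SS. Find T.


P + LT = 32.3515
d*(P+LT) = 83.7691 * 32.3515 = 2710.0560
T = 2710.0560 + 60.9912 = 2771.0472

2771.0472 units


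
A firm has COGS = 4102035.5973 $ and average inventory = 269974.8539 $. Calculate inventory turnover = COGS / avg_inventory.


Turnover = 4102035.5973 / 269974.8539 = 15.1941

15.1941


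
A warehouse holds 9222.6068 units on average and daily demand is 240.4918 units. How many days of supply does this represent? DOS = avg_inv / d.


DOS = 9222.6068 / 240.4918 = 38.3489

38.3489 days


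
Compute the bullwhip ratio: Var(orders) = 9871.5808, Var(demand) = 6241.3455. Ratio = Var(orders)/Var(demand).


BW = 9871.5808 / 6241.3455 = 1.5816

1.5816


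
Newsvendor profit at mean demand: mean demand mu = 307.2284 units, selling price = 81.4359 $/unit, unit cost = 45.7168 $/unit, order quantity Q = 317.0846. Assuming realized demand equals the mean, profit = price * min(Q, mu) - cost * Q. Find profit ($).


Sales at mu = min(317.0846, 307.2284) = 307.2284
Revenue = 81.4359 * 307.2284 = 25019.4213
Total cost = 45.7168 * 317.0846 = 14496.0932
Profit = 25019.4213 - 14496.0932 = 10523.3280

10523.3280 $


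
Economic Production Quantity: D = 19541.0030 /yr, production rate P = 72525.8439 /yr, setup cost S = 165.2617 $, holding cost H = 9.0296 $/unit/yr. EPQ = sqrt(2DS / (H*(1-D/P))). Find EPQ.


1 - D/P = 1 - 0.2694 = 0.7306
H*(1-D/P) = 6.5967
2DS = 6458758.7510
EPQ = sqrt(979087.9537) = 989.4887

989.4887 units


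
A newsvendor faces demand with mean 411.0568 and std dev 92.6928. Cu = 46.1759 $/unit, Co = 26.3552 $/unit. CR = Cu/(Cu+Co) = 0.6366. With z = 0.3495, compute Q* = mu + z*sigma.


CR = Cu/(Cu+Co) = 46.1759/(46.1759+26.3552) = 0.6366
z = 0.3495
Q* = 411.0568 + 0.3495 * 92.6928 = 443.4529

443.4529 units


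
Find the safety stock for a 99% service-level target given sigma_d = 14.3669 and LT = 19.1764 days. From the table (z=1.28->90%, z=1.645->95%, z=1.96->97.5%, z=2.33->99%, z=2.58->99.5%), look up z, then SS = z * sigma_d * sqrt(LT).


From the table, SL = 99% corresponds to z = 2.33
sqrt(LT) = sqrt(19.1764) = 4.3791
SS = 2.33 * 14.3669 * 4.3791 = 146.5894

146.5894 units


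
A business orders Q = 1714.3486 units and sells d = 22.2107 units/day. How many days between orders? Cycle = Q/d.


Cycle = 1714.3486 / 22.2107 = 77.1857

77.1857 days


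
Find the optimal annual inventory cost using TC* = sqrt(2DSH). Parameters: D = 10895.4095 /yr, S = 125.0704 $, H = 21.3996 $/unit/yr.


2*D*S*H = 58322179.8467
TC* = sqrt(58322179.8467) = 7636.8960

7636.8960 $/yr


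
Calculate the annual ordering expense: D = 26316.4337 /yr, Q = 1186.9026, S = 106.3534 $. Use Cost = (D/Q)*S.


Number of orders = D/Q = 22.1724
Cost = 22.1724 * 106.3534 = 2358.1060

2358.1060 $/yr


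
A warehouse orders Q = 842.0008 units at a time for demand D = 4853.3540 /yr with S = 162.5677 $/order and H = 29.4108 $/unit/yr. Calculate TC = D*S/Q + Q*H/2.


Ordering cost = D*S/Q = 937.0521
Holding cost = Q*H/2 = 12381.9586
TC = 937.0521 + 12381.9586 = 13319.0106

13319.0106 $/yr


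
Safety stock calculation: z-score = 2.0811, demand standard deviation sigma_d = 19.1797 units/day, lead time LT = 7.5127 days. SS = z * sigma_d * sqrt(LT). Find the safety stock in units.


sqrt(LT) = sqrt(7.5127) = 2.7409
SS = 2.0811 * 19.1797 * 2.7409 = 109.4039

109.4039 units


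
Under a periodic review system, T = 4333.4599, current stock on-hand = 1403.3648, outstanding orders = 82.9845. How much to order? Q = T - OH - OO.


Inventory position = OH + OO = 1403.3648 + 82.9845 = 1486.3493
Q = 4333.4599 - 1486.3493 = 2847.1106

2847.1106 units


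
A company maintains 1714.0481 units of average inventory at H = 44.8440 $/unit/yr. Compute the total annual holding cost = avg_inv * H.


Cost = 1714.0481 * 44.8440 = 76864.7730

76864.7730 $/yr


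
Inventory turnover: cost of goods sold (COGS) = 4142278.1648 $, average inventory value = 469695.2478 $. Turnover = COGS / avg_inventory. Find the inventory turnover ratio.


Turnover = 4142278.1648 / 469695.2478 = 8.8191

8.8191


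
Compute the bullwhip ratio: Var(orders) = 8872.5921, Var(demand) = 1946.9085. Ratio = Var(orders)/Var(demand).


BW = 8872.5921 / 1946.9085 = 4.5573

4.5573


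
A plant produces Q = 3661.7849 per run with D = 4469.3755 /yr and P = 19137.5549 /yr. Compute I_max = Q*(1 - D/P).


D/P = 0.2335
1 - D/P = 0.7665
I_max = 3661.7849 * 0.7665 = 2806.6134

2806.6134 units


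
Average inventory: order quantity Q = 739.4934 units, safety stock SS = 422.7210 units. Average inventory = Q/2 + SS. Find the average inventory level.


Q/2 = 369.7467
Avg = 369.7467 + 422.7210 = 792.4677

792.4677 units


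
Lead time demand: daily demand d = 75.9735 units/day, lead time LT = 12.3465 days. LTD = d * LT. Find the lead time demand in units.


LTD = 75.9735 * 12.3465 = 938.0068

938.0068 units


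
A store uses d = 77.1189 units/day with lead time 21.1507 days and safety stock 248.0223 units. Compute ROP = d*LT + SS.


d*LT = 77.1189 * 21.1507 = 1631.1187
ROP = 1631.1187 + 248.0223 = 1879.1410

1879.1410 units


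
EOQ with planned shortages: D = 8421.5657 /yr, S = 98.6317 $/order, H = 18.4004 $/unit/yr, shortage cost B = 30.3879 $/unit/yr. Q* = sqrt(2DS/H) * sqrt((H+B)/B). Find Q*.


sqrt(2DS/H) = 300.4734
sqrt((H+B)/B) = 1.2671
Q* = 300.4734 * 1.2671 = 380.7269

380.7269 units


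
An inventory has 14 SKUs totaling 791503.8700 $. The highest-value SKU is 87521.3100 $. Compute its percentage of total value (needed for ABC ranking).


Top item = 87521.3100
Total = 791503.8700
Percentage = 87521.3100 / 791503.8700 * 100 = 11.0576

11.0576%


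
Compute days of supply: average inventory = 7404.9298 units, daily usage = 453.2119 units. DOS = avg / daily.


DOS = 7404.9298 / 453.2119 = 16.3388

16.3388 days


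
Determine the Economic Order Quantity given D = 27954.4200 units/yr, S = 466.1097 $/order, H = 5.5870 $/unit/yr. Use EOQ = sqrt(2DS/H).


2*D*S = 2 * 27954.4200 * 466.1097 = 26059652.6397
2*D*S/H = 4664337.3259
EOQ = sqrt(4664337.3259) = 2159.7077

2159.7077 units


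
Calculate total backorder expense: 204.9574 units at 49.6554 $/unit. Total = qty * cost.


Total = 204.9574 * 49.6554 = 10177.2417

10177.2417 $


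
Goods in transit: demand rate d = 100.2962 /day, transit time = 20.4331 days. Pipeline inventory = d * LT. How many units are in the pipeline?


Pipeline = 100.2962 * 20.4331 = 2049.3623

2049.3623 units


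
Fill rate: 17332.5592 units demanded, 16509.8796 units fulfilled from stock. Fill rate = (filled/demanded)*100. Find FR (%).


FR = 16509.8796 / 17332.5592 * 100 = 95.2536

95.2536%


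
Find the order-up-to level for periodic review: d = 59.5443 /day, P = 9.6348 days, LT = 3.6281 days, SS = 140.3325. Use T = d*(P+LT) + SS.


P + LT = 13.2629
d*(P+LT) = 59.5443 * 13.2629 = 789.7301
T = 789.7301 + 140.3325 = 930.0626

930.0626 units


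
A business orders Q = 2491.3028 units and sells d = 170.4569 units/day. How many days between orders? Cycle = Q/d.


Cycle = 2491.3028 / 170.4569 = 14.6154

14.6154 days


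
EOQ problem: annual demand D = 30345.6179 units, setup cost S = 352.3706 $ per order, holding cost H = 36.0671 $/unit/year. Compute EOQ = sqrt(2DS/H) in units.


2*D*S = 2 * 30345.6179 * 352.3706 = 21385807.1736
2*D*S/H = 592945.0156
EOQ = sqrt(592945.0156) = 770.0292

770.0292 units


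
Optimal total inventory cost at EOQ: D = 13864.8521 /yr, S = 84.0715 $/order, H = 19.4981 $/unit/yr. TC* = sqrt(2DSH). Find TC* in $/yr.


2*D*S*H = 45455488.1918
TC* = sqrt(45455488.1918) = 6742.0685

6742.0685 $/yr


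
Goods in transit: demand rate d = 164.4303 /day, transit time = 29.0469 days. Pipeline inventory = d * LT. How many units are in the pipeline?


Pipeline = 164.4303 * 29.0469 = 4776.1905

4776.1905 units


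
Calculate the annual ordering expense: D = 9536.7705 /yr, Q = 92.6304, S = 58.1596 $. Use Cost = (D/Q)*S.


Number of orders = D/Q = 102.9551
Cost = 102.9551 * 58.1596 = 5987.8264

5987.8264 $/yr


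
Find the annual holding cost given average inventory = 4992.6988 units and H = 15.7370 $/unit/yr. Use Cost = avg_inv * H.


Cost = 4992.6988 * 15.7370 = 78570.1010

78570.1010 $/yr


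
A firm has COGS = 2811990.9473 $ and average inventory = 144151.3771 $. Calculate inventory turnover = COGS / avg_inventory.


Turnover = 2811990.9473 / 144151.3771 = 19.5072

19.5072


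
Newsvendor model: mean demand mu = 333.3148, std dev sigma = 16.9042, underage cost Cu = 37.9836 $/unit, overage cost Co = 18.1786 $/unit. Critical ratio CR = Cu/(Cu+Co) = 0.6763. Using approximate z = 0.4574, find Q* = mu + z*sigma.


CR = Cu/(Cu+Co) = 37.9836/(37.9836+18.1786) = 0.6763
z = 0.4574
Q* = 333.3148 + 0.4574 * 16.9042 = 341.0468

341.0468 units


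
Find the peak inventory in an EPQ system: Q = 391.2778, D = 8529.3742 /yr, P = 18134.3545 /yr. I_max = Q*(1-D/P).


D/P = 0.4703
1 - D/P = 0.5297
I_max = 391.2778 * 0.5297 = 207.2429

207.2429 units


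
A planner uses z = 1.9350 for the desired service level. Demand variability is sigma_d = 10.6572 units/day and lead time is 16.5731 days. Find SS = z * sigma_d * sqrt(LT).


sqrt(LT) = sqrt(16.5731) = 4.0710
SS = 1.9350 * 10.6572 * 4.0710 = 83.9510

83.9510 units


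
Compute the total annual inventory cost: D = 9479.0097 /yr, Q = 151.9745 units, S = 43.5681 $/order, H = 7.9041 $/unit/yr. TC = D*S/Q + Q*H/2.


Ordering cost = D*S/Q = 2717.4456
Holding cost = Q*H/2 = 600.6108
TC = 2717.4456 + 600.6108 = 3318.0565

3318.0565 $/yr


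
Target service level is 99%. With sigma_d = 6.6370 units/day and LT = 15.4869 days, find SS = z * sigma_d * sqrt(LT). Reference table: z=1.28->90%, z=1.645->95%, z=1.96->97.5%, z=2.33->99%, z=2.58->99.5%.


From the table, SL = 99% corresponds to z = 2.33
sqrt(LT) = sqrt(15.4869) = 3.9353
SS = 2.33 * 6.6370 * 3.9353 = 60.8569

60.8569 units


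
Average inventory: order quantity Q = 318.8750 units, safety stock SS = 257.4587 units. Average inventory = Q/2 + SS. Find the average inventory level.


Q/2 = 159.4375
Avg = 159.4375 + 257.4587 = 416.8962

416.8962 units


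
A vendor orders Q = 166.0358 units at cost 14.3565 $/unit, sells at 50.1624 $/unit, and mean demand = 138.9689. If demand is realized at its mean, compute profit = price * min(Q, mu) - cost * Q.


Sales at mu = min(166.0358, 138.9689) = 138.9689
Revenue = 50.1624 * 138.9689 = 6971.0135
Total cost = 14.3565 * 166.0358 = 2383.6930
Profit = 6971.0135 - 2383.6930 = 4587.3206

4587.3206 $


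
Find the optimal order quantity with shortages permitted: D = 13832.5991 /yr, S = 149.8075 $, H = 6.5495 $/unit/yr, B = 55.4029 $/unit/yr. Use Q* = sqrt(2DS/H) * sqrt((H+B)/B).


sqrt(2DS/H) = 795.4806
sqrt((H+B)/B) = 1.0575
Q* = 795.4806 * 1.0575 = 841.1867

841.1867 units


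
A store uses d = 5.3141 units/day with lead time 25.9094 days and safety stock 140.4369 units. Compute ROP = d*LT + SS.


d*LT = 5.3141 * 25.9094 = 137.6851
ROP = 137.6851 + 140.4369 = 278.1220

278.1220 units


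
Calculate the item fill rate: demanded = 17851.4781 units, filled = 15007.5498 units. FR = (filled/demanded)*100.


FR = 15007.5498 / 17851.4781 * 100 = 84.0689

84.0689%


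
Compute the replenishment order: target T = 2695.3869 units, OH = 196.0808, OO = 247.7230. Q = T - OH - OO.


Inventory position = OH + OO = 196.0808 + 247.7230 = 443.8038
Q = 2695.3869 - 443.8038 = 2251.5831

2251.5831 units


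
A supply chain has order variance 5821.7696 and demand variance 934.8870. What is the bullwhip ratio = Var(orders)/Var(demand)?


BW = 5821.7696 / 934.8870 = 6.2272

6.2272


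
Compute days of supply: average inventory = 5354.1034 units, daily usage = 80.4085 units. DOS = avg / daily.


DOS = 5354.1034 / 80.4085 = 66.5863

66.5863 days


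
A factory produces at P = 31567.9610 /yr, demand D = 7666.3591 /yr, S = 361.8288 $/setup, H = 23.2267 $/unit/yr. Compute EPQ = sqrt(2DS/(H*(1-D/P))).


1 - D/P = 1 - 0.2429 = 0.7571
H*(1-D/P) = 17.5860
2DS = 5547819.0270
EPQ = sqrt(315467.2630) = 561.6647

561.6647 units


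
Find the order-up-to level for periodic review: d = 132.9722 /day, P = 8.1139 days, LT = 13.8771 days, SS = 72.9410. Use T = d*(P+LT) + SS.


P + LT = 21.9910
d*(P+LT) = 132.9722 * 21.9910 = 2924.1917
T = 2924.1917 + 72.9410 = 2997.1327

2997.1327 units


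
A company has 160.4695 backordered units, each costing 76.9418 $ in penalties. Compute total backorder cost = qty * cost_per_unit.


Total = 160.4695 * 76.9418 = 12346.8122

12346.8122 $


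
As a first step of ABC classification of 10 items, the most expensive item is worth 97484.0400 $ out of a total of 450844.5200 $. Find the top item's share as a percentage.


Top item = 97484.0400
Total = 450844.5200
Percentage = 97484.0400 / 450844.5200 * 100 = 21.6225

21.6225%


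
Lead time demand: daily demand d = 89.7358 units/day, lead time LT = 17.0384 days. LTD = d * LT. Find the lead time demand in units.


LTD = 89.7358 * 17.0384 = 1528.9545

1528.9545 units


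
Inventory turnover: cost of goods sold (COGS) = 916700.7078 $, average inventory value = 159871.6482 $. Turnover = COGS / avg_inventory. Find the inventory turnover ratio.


Turnover = 916700.7078 / 159871.6482 = 5.7340

5.7340


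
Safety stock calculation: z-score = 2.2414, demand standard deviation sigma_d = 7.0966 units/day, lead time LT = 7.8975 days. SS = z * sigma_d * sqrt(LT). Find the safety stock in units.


sqrt(LT) = sqrt(7.8975) = 2.8102
SS = 2.2414 * 7.0966 * 2.8102 = 44.7007

44.7007 units


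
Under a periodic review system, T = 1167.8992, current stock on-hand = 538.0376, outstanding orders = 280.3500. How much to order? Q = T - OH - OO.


Inventory position = OH + OO = 538.0376 + 280.3500 = 818.3876
Q = 1167.8992 - 818.3876 = 349.5116

349.5116 units


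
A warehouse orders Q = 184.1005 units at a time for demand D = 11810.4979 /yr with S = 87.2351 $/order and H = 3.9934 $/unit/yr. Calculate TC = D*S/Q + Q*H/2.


Ordering cost = D*S/Q = 5596.3453
Holding cost = Q*H/2 = 367.5935
TC = 5596.3453 + 367.5935 = 5963.9388

5963.9388 $/yr


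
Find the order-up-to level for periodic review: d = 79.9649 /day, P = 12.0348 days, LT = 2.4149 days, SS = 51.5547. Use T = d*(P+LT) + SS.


P + LT = 14.4497
d*(P+LT) = 79.9649 * 14.4497 = 1155.4688
T = 1155.4688 + 51.5547 = 1207.0235

1207.0235 units


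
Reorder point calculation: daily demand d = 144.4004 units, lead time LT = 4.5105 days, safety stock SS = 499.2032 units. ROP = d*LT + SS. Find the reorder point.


d*LT = 144.4004 * 4.5105 = 651.3180
ROP = 651.3180 + 499.2032 = 1150.5212

1150.5212 units


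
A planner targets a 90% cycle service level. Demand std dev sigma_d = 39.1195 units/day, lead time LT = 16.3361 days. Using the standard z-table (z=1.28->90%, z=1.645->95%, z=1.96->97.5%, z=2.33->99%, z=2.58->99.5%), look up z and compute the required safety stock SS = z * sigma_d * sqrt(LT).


From the table, SL = 90% corresponds to z = 1.28
sqrt(LT) = sqrt(16.3361) = 4.0418
SS = 1.28 * 39.1195 * 4.0418 = 202.3846

202.3846 units


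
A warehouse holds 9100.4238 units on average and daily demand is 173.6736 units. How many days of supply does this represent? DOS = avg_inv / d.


DOS = 9100.4238 / 173.6736 = 52.3996

52.3996 days


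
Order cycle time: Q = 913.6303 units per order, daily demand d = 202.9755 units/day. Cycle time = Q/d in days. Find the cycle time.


Cycle = 913.6303 / 202.9755 = 4.5012

4.5012 days


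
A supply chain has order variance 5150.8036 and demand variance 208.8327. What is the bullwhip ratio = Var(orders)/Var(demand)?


BW = 5150.8036 / 208.8327 = 24.6647

24.6647


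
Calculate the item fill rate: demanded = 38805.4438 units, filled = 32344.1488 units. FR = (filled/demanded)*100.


FR = 32344.1488 / 38805.4438 * 100 = 83.3495

83.3495%


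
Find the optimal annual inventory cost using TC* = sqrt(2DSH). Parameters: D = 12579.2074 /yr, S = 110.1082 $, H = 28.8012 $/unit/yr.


2*D*S*H = 79783579.9096
TC* = sqrt(79783579.9096) = 8932.1655

8932.1655 $/yr


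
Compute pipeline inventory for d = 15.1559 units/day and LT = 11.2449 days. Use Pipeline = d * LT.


Pipeline = 15.1559 * 11.2449 = 170.4266

170.4266 units


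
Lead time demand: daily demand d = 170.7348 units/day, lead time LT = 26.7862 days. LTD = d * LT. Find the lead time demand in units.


LTD = 170.7348 * 26.7862 = 4573.3365

4573.3365 units


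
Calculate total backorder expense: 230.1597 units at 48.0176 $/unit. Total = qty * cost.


Total = 230.1597 * 48.0176 = 11051.7164

11051.7164 $


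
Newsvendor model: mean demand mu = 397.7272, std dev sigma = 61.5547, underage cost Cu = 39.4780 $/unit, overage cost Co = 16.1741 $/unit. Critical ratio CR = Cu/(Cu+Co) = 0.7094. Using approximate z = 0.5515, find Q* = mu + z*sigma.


CR = Cu/(Cu+Co) = 39.4780/(39.4780+16.1741) = 0.7094
z = 0.5515
Q* = 397.7272 + 0.5515 * 61.5547 = 431.6746

431.6746 units


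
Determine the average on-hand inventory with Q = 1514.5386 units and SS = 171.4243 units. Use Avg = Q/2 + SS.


Q/2 = 757.2693
Avg = 757.2693 + 171.4243 = 928.6936

928.6936 units


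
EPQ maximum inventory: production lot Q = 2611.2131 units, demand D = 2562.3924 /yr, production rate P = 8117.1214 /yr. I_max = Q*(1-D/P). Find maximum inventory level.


D/P = 0.3157
1 - D/P = 0.6843
I_max = 2611.2131 * 0.6843 = 1786.9119

1786.9119 units


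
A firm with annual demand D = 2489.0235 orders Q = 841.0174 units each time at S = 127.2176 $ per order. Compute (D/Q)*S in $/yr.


Number of orders = D/Q = 2.9595
Cost = 2.9595 * 127.2176 = 376.5054

376.5054 $/yr


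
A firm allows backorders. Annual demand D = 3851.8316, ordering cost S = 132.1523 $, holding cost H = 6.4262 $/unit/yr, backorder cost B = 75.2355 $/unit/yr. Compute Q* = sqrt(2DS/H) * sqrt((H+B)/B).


sqrt(2DS/H) = 398.0237
sqrt((H+B)/B) = 1.0418
Q* = 398.0237 * 1.0418 = 414.6739

414.6739 units


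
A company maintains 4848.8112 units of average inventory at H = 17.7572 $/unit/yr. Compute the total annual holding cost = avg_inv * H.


Cost = 4848.8112 * 17.7572 = 86101.3102

86101.3102 $/yr


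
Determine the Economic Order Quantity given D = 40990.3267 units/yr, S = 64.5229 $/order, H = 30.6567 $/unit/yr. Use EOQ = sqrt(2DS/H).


2*D*S = 2 * 40990.3267 * 64.5229 = 5289629.5013
2*D*S/H = 172543.9953
EOQ = sqrt(172543.9953) = 415.3842

415.3842 units


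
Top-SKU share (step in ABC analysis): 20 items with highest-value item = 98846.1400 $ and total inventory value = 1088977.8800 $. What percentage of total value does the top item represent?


Top item = 98846.1400
Total = 1088977.8800
Percentage = 98846.1400 / 1088977.8800 * 100 = 9.0770

9.0770%


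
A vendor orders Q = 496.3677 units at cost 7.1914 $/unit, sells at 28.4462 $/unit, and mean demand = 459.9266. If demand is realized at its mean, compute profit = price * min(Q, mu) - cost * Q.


Sales at mu = min(496.3677, 459.9266) = 459.9266
Revenue = 28.4462 * 459.9266 = 13083.1640
Total cost = 7.1914 * 496.3677 = 3569.5787
Profit = 13083.1640 - 3569.5787 = 9513.5854

9513.5854 $


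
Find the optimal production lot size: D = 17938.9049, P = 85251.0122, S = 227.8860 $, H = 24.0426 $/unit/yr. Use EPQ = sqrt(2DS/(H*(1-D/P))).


1 - D/P = 1 - 0.2104 = 0.7896
H*(1-D/P) = 18.9834
2DS = 8176050.5641
EPQ = sqrt(430693.6758) = 656.2726

656.2726 units


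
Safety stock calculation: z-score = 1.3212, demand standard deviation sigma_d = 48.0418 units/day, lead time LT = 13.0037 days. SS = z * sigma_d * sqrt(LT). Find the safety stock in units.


sqrt(LT) = sqrt(13.0037) = 3.6061
SS = 1.3212 * 48.0418 * 3.6061 = 228.8871

228.8871 units


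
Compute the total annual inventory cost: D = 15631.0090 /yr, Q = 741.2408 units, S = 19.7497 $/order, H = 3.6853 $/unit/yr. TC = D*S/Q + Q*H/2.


Ordering cost = D*S/Q = 416.4743
Holding cost = Q*H/2 = 1365.8474
TC = 416.4743 + 1365.8474 = 1782.3217

1782.3217 $/yr


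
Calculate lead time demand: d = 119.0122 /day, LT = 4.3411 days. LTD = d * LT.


LTD = 119.0122 * 4.3411 = 516.6439

516.6439 units


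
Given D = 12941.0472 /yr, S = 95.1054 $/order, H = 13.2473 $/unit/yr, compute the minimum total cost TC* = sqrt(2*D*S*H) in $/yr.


2*D*S*H = 32608585.8422
TC* = sqrt(32608585.8422) = 5710.3928

5710.3928 $/yr


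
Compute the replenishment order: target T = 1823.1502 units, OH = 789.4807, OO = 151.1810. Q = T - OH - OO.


Inventory position = OH + OO = 789.4807 + 151.1810 = 940.6617
Q = 1823.1502 - 940.6617 = 882.4885

882.4885 units


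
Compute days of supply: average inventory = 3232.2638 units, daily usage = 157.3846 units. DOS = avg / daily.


DOS = 3232.2638 / 157.3846 = 20.5374

20.5374 days


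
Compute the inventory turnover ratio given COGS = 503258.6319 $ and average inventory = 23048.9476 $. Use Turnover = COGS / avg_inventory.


Turnover = 503258.6319 / 23048.9476 = 21.8343

21.8343


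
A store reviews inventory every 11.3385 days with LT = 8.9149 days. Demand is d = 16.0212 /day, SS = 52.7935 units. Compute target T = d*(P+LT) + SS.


P + LT = 20.2534
d*(P+LT) = 16.0212 * 20.2534 = 324.4838
T = 324.4838 + 52.7935 = 377.2773

377.2773 units


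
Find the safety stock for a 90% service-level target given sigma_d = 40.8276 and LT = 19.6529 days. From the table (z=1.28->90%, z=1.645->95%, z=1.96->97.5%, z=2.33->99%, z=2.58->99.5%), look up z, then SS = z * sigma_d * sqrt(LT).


From the table, SL = 90% corresponds to z = 1.28
sqrt(LT) = sqrt(19.6529) = 4.4332
SS = 1.28 * 40.8276 * 4.4332 = 231.6739

231.6739 units


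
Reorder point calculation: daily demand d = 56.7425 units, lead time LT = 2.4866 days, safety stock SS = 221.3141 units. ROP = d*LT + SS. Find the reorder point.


d*LT = 56.7425 * 2.4866 = 141.0959
ROP = 141.0959 + 221.3141 = 362.4100

362.4100 units


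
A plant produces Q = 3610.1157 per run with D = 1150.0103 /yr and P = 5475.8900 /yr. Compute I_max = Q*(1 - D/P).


D/P = 0.2100
1 - D/P = 0.7900
I_max = 3610.1157 * 0.7900 = 2851.9430

2851.9430 units


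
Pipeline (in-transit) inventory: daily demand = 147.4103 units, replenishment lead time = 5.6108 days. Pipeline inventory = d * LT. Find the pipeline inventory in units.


Pipeline = 147.4103 * 5.6108 = 827.0897

827.0897 units


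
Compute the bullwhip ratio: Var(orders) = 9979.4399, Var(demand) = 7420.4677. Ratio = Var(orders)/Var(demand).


BW = 9979.4399 / 7420.4677 = 1.3449

1.3449


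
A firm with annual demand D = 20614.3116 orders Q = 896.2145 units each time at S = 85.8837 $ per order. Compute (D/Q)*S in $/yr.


Number of orders = D/Q = 23.0015
Cost = 23.0015 * 85.8837 = 1975.4572

1975.4572 $/yr


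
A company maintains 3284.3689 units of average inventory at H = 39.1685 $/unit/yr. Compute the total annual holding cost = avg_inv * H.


Cost = 3284.3689 * 39.1685 = 128643.8033

128643.8033 $/yr


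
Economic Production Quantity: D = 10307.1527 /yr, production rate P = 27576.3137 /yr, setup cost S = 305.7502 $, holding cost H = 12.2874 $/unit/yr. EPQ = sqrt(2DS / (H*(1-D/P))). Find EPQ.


1 - D/P = 1 - 0.3738 = 0.6262
H*(1-D/P) = 7.6948
2DS = 6302827.9989
EPQ = sqrt(819106.6119) = 905.0451

905.0451 units


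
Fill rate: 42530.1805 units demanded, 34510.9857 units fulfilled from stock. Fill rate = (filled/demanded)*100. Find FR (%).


FR = 34510.9857 / 42530.1805 * 100 = 81.1447

81.1447%


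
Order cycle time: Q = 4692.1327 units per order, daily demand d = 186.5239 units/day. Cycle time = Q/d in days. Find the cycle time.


Cycle = 4692.1327 / 186.5239 = 25.1557

25.1557 days


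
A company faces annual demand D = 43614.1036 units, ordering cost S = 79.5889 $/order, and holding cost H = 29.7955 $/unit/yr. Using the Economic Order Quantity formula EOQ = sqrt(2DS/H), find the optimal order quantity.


2*D*S = 2 * 43614.1036 * 79.5889 = 6942397.0600
2*D*S/H = 233001.5291
EOQ = sqrt(233001.5291) = 482.7023

482.7023 units


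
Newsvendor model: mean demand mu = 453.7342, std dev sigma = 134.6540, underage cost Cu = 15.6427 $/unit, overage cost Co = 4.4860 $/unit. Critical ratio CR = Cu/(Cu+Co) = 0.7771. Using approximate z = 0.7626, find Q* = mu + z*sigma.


CR = Cu/(Cu+Co) = 15.6427/(15.6427+4.4860) = 0.7771
z = 0.7626
Q* = 453.7342 + 0.7626 * 134.6540 = 556.4213

556.4213 units


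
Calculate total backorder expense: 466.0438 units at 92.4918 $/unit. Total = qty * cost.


Total = 466.0438 * 92.4918 = 43105.2299

43105.2299 $


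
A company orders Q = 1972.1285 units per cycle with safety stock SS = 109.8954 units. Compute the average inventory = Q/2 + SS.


Q/2 = 986.0643
Avg = 986.0643 + 109.8954 = 1095.9597

1095.9597 units


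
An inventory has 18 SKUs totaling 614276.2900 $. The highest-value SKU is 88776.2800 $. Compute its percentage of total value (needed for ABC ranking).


Top item = 88776.2800
Total = 614276.2900
Percentage = 88776.2800 / 614276.2900 * 100 = 14.4522

14.4522%


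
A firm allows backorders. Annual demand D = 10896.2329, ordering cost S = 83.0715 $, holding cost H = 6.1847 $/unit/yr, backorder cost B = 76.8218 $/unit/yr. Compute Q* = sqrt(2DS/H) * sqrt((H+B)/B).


sqrt(2DS/H) = 541.0282
sqrt((H+B)/B) = 1.0395
Q* = 541.0282 * 1.0395 = 562.3850

562.3850 units


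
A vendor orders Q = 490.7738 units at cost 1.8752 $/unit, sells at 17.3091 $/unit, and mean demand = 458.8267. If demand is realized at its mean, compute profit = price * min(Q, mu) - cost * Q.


Sales at mu = min(490.7738, 458.8267) = 458.8267
Revenue = 17.3091 * 458.8267 = 7941.8772
Total cost = 1.8752 * 490.7738 = 920.2990
Profit = 7941.8772 - 920.2990 = 7021.5782

7021.5782 $


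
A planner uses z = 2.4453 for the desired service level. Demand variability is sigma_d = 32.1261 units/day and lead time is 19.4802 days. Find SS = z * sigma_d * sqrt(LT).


sqrt(LT) = sqrt(19.4802) = 4.4136
SS = 2.4453 * 32.1261 * 4.4136 = 346.7264

346.7264 units


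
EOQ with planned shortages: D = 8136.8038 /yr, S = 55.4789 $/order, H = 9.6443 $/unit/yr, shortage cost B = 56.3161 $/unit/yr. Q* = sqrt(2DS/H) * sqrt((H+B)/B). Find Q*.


sqrt(2DS/H) = 305.9641
sqrt((H+B)/B) = 1.0822
Q* = 305.9641 * 1.0822 = 331.1279

331.1279 units


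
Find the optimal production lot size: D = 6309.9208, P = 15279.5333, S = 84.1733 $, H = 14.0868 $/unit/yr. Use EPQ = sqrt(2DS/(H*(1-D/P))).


1 - D/P = 1 - 0.4130 = 0.5870
H*(1-D/P) = 8.2694
2DS = 1062253.7129
EPQ = sqrt(128455.3856) = 358.4067

358.4067 units


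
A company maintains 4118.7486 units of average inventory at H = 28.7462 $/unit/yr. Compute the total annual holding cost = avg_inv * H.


Cost = 4118.7486 * 28.7462 = 118398.3710

118398.3710 $/yr


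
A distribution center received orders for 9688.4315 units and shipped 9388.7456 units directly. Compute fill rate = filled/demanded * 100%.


FR = 9388.7456 / 9688.4315 * 100 = 96.9068

96.9068%


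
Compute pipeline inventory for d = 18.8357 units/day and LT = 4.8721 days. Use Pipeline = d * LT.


Pipeline = 18.8357 * 4.8721 = 91.7694

91.7694 units


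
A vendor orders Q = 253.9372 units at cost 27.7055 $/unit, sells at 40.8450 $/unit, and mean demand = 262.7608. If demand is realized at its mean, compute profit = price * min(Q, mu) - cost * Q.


Sales at mu = min(253.9372, 262.7608) = 253.9372
Revenue = 40.8450 * 253.9372 = 10372.0649
Total cost = 27.7055 * 253.9372 = 7035.4571
Profit = 10372.0649 - 7035.4571 = 3336.6078

3336.6078 $


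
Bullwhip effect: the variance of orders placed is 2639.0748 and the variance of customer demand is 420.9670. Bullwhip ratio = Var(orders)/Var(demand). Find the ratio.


BW = 2639.0748 / 420.9670 = 6.2691

6.2691


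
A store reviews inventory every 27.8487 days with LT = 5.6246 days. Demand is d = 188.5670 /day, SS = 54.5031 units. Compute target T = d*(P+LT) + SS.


P + LT = 33.4733
d*(P+LT) = 188.5670 * 33.4733 = 6311.9598
T = 6311.9598 + 54.5031 = 6366.4629

6366.4629 units


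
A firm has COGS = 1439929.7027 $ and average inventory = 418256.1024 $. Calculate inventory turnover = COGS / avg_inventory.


Turnover = 1439929.7027 / 418256.1024 = 3.4427

3.4427


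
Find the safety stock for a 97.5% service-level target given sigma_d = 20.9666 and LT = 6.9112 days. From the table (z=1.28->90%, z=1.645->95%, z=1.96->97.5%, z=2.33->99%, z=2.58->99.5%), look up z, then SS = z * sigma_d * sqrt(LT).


From the table, SL = 97.5% corresponds to z = 1.96
sqrt(LT) = sqrt(6.9112) = 2.6289
SS = 1.96 * 20.9666 * 2.6289 = 108.0341

108.0341 units


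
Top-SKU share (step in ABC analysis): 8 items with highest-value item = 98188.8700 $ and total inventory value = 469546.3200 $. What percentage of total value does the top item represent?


Top item = 98188.8700
Total = 469546.3200
Percentage = 98188.8700 / 469546.3200 * 100 = 20.9114

20.9114%


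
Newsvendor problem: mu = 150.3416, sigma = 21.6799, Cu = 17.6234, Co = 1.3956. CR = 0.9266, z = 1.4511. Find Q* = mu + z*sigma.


CR = Cu/(Cu+Co) = 17.6234/(17.6234+1.3956) = 0.9266
z = 1.4511
Q* = 150.3416 + 1.4511 * 21.6799 = 181.8013

181.8013 units


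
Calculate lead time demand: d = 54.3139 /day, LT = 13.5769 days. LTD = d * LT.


LTD = 54.3139 * 13.5769 = 737.4144

737.4144 units


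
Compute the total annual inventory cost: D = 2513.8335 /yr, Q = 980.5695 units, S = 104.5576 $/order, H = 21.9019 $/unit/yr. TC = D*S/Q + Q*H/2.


Ordering cost = D*S/Q = 268.0487
Holding cost = Q*H/2 = 10738.1676
TC = 268.0487 + 10738.1676 = 11006.2163

11006.2163 $/yr


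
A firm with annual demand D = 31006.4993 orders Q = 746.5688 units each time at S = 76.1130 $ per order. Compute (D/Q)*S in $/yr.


Number of orders = D/Q = 41.5320
Cost = 41.5320 * 76.1130 = 3161.1255

3161.1255 $/yr


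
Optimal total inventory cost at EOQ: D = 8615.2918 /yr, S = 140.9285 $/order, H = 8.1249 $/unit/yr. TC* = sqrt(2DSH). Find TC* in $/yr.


2*D*S*H = 19729534.6166
TC* = sqrt(19729534.6166) = 4441.7941

4441.7941 $/yr


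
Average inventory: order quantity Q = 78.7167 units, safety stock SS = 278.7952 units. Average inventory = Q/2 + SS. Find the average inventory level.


Q/2 = 39.3584
Avg = 39.3584 + 278.7952 = 318.1535

318.1535 units


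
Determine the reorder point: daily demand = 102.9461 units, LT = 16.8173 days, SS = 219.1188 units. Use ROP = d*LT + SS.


d*LT = 102.9461 * 16.8173 = 1731.2754
ROP = 1731.2754 + 219.1188 = 1950.3942

1950.3942 units


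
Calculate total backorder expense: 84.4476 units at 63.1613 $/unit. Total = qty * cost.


Total = 84.4476 * 63.1613 = 5333.8202

5333.8202 $


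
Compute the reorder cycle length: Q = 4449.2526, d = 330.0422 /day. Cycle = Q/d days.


Cycle = 4449.2526 / 330.0422 = 13.4809

13.4809 days


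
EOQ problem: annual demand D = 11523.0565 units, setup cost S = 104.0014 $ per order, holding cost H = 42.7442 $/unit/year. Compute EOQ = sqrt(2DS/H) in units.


2*D*S = 2 * 11523.0565 * 104.0014 = 2396828.0166
2*D*S/H = 56073.7601
EOQ = sqrt(56073.7601) = 236.7990

236.7990 units


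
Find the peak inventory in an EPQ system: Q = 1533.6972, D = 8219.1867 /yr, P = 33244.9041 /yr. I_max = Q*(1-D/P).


D/P = 0.2472
1 - D/P = 0.7528
I_max = 1533.6972 * 0.7528 = 1154.5190

1154.5190 units


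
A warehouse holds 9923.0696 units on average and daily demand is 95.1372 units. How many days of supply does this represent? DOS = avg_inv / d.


DOS = 9923.0696 / 95.1372 = 104.3027

104.3027 days


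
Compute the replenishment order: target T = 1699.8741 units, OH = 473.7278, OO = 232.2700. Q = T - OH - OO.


Inventory position = OH + OO = 473.7278 + 232.2700 = 705.9978
Q = 1699.8741 - 705.9978 = 993.8763

993.8763 units


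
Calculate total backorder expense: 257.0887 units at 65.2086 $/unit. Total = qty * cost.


Total = 257.0887 * 65.2086 = 16764.3942

16764.3942 $


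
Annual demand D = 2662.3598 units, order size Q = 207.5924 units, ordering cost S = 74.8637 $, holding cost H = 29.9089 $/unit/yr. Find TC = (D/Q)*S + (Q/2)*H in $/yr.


Ordering cost = D*S/Q = 960.1224
Holding cost = Q*H/2 = 3104.4302
TC = 960.1224 + 3104.4302 = 4064.5525

4064.5525 $/yr


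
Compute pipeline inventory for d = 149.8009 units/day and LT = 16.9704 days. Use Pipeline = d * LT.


Pipeline = 149.8009 * 16.9704 = 2542.1812

2542.1812 units


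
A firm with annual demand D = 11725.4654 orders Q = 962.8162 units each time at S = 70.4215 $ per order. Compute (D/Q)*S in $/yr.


Number of orders = D/Q = 12.1783
Cost = 12.1783 * 70.4215 = 857.6142

857.6142 $/yr


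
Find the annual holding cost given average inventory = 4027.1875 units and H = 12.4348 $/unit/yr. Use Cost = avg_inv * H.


Cost = 4027.1875 * 12.4348 = 50077.2711

50077.2711 $/yr


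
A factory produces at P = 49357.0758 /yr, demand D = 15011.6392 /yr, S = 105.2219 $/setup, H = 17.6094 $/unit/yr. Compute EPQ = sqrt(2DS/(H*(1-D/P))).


1 - D/P = 1 - 0.3041 = 0.6959
H*(1-D/P) = 12.2536
2DS = 3159106.3975
EPQ = sqrt(257810.1874) = 507.7501

507.7501 units


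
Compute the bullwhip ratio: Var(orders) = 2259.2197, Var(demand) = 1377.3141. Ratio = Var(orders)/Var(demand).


BW = 2259.2197 / 1377.3141 = 1.6403

1.6403


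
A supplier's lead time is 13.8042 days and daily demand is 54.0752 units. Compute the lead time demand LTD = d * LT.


LTD = 54.0752 * 13.8042 = 746.4649

746.4649 units


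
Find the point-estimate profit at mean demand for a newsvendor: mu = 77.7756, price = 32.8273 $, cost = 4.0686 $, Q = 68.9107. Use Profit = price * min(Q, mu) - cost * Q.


Sales at mu = min(68.9107, 77.7756) = 68.9107
Revenue = 32.8273 * 68.9107 = 2262.1522
Total cost = 4.0686 * 68.9107 = 280.3701
Profit = 2262.1522 - 280.3701 = 1981.7821

1981.7821 $
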